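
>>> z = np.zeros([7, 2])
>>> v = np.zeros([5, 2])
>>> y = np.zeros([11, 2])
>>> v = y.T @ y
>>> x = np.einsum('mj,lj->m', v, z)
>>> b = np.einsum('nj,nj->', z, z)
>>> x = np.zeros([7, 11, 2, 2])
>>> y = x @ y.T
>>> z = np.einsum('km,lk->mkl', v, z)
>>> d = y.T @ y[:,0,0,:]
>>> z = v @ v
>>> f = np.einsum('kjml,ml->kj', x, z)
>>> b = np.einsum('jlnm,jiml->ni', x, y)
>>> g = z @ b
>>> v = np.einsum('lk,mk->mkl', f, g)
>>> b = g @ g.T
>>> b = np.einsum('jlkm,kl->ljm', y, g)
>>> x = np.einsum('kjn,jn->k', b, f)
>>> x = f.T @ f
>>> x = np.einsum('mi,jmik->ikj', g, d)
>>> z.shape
(2, 2)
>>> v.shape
(2, 11, 7)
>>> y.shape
(7, 11, 2, 11)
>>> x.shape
(11, 11, 11)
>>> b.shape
(11, 7, 11)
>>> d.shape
(11, 2, 11, 11)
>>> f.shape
(7, 11)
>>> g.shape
(2, 11)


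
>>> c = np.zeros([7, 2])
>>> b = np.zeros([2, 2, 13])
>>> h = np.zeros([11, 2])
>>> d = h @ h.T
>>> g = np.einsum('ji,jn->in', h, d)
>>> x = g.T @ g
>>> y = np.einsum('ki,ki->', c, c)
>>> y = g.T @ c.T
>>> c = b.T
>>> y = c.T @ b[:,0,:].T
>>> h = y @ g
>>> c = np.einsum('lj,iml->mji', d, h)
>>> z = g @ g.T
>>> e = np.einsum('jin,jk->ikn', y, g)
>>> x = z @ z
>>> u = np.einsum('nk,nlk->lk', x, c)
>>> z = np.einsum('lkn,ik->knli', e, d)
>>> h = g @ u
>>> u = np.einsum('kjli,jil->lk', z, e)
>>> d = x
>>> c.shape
(2, 11, 2)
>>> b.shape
(2, 2, 13)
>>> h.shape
(2, 2)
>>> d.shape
(2, 2)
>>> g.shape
(2, 11)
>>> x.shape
(2, 2)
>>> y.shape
(2, 2, 2)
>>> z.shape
(11, 2, 2, 11)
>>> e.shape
(2, 11, 2)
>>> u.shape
(2, 11)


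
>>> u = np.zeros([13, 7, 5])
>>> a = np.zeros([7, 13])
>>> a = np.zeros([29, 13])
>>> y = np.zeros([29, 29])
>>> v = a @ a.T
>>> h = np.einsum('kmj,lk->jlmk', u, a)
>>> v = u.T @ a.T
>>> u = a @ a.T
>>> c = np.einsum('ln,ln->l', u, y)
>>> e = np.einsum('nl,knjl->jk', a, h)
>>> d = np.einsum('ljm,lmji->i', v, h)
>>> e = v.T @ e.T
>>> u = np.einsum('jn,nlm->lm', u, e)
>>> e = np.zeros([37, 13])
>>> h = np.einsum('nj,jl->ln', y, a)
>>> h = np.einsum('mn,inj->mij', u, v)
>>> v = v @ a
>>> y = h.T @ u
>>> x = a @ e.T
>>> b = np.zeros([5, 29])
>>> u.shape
(7, 7)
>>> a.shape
(29, 13)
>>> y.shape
(29, 5, 7)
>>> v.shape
(5, 7, 13)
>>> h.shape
(7, 5, 29)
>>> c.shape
(29,)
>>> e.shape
(37, 13)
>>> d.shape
(13,)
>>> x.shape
(29, 37)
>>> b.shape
(5, 29)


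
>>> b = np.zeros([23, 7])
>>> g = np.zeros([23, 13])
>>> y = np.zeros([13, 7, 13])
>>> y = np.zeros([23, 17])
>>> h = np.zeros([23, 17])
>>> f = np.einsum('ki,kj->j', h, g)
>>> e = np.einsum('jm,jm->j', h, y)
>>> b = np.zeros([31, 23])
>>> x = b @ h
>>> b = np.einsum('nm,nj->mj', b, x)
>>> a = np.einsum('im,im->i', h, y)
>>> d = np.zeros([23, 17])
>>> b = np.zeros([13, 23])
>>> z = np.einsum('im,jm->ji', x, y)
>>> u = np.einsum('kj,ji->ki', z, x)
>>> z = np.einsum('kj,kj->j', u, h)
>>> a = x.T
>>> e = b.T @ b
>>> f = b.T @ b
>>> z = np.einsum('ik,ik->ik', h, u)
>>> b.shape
(13, 23)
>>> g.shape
(23, 13)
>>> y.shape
(23, 17)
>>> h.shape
(23, 17)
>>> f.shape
(23, 23)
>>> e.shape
(23, 23)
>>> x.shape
(31, 17)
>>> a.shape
(17, 31)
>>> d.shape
(23, 17)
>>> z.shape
(23, 17)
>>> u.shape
(23, 17)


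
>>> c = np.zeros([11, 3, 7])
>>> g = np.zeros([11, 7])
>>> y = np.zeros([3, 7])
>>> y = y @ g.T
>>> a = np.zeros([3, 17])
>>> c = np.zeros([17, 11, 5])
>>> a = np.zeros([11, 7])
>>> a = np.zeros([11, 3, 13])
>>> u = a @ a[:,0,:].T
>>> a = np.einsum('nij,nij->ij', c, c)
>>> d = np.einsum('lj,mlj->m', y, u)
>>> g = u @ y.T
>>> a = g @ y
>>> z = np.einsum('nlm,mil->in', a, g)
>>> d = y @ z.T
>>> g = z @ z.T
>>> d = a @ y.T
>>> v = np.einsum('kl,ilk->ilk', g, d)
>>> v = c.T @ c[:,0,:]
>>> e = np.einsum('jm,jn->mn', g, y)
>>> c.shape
(17, 11, 5)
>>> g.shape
(3, 3)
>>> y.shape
(3, 11)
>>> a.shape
(11, 3, 11)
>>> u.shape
(11, 3, 11)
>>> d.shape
(11, 3, 3)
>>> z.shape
(3, 11)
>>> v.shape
(5, 11, 5)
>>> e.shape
(3, 11)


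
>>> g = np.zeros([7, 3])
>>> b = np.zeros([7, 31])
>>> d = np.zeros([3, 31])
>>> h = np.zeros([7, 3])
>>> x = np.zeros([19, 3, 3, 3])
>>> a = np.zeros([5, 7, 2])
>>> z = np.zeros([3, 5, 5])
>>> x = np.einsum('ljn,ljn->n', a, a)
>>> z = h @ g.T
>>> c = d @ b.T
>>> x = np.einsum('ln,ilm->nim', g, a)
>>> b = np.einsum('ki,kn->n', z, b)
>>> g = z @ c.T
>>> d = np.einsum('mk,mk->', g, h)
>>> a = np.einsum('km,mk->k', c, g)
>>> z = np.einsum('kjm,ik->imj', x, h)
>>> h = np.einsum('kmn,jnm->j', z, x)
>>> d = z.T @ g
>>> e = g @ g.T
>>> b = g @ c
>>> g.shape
(7, 3)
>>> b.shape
(7, 7)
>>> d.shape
(5, 2, 3)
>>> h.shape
(3,)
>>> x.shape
(3, 5, 2)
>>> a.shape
(3,)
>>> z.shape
(7, 2, 5)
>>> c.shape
(3, 7)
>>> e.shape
(7, 7)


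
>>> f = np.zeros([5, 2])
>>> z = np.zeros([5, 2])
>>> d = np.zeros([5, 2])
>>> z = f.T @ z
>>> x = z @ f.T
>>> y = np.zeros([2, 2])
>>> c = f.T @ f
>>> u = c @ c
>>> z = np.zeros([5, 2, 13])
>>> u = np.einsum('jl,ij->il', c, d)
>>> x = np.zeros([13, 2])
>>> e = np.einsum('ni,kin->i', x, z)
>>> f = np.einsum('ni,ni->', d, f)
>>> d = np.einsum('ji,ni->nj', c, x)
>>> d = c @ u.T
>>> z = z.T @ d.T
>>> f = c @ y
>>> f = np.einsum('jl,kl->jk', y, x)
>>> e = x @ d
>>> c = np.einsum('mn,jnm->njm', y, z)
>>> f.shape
(2, 13)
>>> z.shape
(13, 2, 2)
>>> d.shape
(2, 5)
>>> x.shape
(13, 2)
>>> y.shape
(2, 2)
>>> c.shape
(2, 13, 2)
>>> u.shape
(5, 2)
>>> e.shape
(13, 5)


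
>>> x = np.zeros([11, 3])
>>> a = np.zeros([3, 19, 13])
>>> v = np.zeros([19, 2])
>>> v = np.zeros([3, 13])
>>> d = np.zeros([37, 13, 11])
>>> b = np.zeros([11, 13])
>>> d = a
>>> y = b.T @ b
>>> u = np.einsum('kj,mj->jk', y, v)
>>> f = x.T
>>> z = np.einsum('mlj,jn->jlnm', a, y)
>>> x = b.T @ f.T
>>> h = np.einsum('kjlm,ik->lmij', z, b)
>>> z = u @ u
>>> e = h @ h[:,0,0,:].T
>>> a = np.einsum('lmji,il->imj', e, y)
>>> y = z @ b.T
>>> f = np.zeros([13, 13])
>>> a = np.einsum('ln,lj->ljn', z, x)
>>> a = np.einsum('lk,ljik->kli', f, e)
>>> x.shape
(13, 3)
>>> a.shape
(13, 13, 11)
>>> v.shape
(3, 13)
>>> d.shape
(3, 19, 13)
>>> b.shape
(11, 13)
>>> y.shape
(13, 11)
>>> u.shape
(13, 13)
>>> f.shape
(13, 13)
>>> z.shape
(13, 13)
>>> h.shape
(13, 3, 11, 19)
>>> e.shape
(13, 3, 11, 13)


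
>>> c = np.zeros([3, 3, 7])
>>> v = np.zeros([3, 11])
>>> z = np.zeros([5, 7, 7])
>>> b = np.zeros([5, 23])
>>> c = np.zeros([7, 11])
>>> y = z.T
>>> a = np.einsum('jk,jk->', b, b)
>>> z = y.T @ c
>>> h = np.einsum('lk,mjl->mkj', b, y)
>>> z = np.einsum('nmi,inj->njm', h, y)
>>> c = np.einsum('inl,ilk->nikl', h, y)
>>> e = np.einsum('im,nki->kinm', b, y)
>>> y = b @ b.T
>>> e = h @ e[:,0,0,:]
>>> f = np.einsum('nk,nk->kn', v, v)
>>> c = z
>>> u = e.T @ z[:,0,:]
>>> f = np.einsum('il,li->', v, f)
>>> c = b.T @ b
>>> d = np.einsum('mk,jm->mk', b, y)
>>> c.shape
(23, 23)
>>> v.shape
(3, 11)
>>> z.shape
(7, 5, 23)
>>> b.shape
(5, 23)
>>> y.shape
(5, 5)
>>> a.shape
()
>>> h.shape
(7, 23, 7)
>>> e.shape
(7, 23, 23)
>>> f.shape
()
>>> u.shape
(23, 23, 23)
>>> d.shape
(5, 23)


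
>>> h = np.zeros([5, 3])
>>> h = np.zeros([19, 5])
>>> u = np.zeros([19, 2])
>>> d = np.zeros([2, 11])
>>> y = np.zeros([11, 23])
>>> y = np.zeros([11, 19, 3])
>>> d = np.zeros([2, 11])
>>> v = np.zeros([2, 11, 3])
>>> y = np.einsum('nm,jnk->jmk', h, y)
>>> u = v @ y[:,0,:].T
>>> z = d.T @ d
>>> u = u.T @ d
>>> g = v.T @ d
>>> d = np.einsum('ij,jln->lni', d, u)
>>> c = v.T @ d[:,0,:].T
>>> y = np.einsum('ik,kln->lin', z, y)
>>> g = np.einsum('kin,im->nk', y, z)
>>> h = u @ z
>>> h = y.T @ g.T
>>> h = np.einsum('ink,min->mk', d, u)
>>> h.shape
(11, 2)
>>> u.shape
(11, 11, 11)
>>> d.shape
(11, 11, 2)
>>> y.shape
(5, 11, 3)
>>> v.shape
(2, 11, 3)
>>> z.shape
(11, 11)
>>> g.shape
(3, 5)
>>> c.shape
(3, 11, 11)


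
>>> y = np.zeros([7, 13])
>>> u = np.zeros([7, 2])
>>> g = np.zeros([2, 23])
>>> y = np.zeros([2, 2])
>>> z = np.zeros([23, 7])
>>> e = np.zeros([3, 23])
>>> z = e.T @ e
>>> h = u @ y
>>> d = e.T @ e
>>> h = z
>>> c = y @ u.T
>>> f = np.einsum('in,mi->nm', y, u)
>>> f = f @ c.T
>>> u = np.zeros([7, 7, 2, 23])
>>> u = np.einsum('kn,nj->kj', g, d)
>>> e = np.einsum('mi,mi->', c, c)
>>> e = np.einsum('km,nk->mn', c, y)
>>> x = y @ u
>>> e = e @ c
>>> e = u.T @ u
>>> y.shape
(2, 2)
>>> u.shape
(2, 23)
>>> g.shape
(2, 23)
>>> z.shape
(23, 23)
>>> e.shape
(23, 23)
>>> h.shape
(23, 23)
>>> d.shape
(23, 23)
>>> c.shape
(2, 7)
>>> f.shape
(2, 2)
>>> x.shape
(2, 23)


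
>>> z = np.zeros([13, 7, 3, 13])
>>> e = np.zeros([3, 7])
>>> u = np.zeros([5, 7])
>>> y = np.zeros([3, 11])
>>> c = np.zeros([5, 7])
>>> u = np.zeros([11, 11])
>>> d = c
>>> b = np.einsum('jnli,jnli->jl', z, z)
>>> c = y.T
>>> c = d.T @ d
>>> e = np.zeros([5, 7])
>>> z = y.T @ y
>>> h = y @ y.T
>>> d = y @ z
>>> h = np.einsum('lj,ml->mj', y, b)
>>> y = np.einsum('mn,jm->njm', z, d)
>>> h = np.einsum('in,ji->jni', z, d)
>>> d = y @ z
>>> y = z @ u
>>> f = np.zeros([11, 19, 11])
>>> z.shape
(11, 11)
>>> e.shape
(5, 7)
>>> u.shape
(11, 11)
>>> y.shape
(11, 11)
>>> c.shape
(7, 7)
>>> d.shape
(11, 3, 11)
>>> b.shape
(13, 3)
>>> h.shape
(3, 11, 11)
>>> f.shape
(11, 19, 11)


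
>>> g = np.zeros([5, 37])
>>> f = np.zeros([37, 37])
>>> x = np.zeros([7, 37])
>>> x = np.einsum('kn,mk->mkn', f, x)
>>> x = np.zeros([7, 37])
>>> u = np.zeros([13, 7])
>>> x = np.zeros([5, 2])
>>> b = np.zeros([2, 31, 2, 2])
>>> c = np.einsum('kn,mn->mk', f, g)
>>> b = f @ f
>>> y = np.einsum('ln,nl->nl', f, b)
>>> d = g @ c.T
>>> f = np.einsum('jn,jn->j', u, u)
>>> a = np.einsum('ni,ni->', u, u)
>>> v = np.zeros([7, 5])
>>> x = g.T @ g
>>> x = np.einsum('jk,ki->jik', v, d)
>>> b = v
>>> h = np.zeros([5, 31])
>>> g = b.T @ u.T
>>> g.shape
(5, 13)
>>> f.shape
(13,)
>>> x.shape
(7, 5, 5)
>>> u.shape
(13, 7)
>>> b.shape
(7, 5)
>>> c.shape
(5, 37)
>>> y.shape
(37, 37)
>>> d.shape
(5, 5)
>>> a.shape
()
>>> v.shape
(7, 5)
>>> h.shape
(5, 31)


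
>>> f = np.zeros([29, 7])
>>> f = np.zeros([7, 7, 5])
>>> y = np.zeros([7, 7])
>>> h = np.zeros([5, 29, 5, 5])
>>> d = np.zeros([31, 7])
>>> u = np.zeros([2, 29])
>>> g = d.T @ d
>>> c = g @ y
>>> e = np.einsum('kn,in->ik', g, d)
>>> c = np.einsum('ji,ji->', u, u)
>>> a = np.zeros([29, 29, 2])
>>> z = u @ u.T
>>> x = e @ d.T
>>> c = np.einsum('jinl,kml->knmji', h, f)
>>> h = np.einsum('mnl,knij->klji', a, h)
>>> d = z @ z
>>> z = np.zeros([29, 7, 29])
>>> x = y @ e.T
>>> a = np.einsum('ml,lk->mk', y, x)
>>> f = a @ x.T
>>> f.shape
(7, 7)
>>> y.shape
(7, 7)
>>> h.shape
(5, 2, 5, 5)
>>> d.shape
(2, 2)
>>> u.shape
(2, 29)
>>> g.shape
(7, 7)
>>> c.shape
(7, 5, 7, 5, 29)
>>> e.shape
(31, 7)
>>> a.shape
(7, 31)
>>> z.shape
(29, 7, 29)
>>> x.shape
(7, 31)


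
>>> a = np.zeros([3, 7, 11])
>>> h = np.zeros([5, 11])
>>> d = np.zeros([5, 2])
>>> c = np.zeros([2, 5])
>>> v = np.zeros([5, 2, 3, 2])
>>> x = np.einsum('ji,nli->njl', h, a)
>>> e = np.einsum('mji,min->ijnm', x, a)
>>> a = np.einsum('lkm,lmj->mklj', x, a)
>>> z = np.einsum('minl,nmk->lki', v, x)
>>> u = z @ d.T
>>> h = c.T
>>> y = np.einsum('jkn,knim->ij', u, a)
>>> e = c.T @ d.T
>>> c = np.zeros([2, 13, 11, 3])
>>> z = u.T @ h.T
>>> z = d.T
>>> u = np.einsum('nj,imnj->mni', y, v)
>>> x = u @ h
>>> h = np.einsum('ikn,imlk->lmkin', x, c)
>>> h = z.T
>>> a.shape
(7, 5, 3, 11)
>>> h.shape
(5, 2)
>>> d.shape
(5, 2)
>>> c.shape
(2, 13, 11, 3)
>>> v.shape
(5, 2, 3, 2)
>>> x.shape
(2, 3, 2)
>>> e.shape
(5, 5)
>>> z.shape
(2, 5)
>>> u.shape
(2, 3, 5)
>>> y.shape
(3, 2)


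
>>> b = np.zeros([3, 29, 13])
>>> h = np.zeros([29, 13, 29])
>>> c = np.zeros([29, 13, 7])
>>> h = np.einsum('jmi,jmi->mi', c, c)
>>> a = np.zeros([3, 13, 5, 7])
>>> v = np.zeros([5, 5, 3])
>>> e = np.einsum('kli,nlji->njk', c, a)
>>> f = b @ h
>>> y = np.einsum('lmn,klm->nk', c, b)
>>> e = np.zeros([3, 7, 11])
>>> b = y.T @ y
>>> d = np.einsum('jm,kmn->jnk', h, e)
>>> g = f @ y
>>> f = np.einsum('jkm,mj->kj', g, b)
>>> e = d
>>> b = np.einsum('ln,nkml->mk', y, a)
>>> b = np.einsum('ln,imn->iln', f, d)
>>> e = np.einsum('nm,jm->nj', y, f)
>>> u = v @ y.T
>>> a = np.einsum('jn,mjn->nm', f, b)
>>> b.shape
(13, 29, 3)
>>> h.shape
(13, 7)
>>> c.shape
(29, 13, 7)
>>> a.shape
(3, 13)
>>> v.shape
(5, 5, 3)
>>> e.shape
(7, 29)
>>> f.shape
(29, 3)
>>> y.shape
(7, 3)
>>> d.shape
(13, 11, 3)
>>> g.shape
(3, 29, 3)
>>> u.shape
(5, 5, 7)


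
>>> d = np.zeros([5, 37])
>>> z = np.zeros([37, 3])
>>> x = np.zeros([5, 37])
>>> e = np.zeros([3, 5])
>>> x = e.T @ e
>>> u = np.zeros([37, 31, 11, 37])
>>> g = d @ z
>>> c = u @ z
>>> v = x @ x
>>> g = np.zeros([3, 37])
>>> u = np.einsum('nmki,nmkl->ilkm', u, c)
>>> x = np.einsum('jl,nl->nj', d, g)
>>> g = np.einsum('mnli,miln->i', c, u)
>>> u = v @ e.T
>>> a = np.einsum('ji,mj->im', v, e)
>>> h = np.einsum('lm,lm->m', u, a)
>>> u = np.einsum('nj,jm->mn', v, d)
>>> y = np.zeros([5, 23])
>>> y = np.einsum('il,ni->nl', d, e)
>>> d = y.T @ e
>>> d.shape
(37, 5)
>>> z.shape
(37, 3)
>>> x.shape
(3, 5)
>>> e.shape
(3, 5)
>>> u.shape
(37, 5)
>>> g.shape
(3,)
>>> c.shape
(37, 31, 11, 3)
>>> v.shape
(5, 5)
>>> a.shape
(5, 3)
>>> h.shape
(3,)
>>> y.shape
(3, 37)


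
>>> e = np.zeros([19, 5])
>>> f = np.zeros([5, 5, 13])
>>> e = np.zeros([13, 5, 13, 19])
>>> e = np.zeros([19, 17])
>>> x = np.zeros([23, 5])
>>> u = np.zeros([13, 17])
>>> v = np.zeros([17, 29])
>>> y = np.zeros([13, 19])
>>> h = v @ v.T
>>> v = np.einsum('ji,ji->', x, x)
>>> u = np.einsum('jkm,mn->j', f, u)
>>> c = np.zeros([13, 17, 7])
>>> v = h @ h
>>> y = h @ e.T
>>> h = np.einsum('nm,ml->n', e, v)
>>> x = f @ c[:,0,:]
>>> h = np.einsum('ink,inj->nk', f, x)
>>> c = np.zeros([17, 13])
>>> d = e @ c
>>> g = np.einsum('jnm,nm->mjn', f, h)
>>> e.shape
(19, 17)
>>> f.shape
(5, 5, 13)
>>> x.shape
(5, 5, 7)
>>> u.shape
(5,)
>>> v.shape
(17, 17)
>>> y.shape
(17, 19)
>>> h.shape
(5, 13)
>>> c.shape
(17, 13)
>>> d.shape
(19, 13)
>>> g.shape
(13, 5, 5)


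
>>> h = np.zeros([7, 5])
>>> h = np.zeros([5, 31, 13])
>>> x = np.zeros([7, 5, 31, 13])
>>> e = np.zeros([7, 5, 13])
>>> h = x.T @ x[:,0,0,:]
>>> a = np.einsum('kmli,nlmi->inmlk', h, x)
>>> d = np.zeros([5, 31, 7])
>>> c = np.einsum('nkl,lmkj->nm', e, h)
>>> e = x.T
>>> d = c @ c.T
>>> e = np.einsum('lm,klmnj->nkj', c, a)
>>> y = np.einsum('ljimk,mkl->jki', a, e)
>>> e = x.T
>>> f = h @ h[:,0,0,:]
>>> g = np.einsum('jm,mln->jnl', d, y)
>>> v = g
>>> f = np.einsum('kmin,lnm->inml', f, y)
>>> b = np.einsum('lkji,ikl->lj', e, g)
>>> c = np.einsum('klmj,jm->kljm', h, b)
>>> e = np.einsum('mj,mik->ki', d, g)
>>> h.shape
(13, 31, 5, 13)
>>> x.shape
(7, 5, 31, 13)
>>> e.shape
(13, 31)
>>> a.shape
(13, 7, 31, 5, 13)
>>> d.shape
(7, 7)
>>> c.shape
(13, 31, 13, 5)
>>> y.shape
(7, 13, 31)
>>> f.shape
(5, 13, 31, 7)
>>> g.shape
(7, 31, 13)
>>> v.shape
(7, 31, 13)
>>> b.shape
(13, 5)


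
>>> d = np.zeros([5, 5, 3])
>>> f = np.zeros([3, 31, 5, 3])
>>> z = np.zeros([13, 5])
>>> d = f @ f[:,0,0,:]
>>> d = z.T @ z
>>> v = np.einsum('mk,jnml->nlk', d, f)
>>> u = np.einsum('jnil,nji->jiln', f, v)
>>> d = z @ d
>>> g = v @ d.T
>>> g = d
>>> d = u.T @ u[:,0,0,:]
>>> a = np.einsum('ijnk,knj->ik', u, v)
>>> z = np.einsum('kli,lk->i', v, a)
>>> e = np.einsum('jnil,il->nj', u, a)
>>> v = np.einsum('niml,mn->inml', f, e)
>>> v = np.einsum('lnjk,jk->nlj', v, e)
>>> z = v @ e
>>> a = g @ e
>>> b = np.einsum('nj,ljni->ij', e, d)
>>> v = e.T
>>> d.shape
(31, 3, 5, 31)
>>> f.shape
(3, 31, 5, 3)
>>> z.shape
(3, 31, 3)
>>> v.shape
(3, 5)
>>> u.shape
(3, 5, 3, 31)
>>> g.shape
(13, 5)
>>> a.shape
(13, 3)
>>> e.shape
(5, 3)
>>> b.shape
(31, 3)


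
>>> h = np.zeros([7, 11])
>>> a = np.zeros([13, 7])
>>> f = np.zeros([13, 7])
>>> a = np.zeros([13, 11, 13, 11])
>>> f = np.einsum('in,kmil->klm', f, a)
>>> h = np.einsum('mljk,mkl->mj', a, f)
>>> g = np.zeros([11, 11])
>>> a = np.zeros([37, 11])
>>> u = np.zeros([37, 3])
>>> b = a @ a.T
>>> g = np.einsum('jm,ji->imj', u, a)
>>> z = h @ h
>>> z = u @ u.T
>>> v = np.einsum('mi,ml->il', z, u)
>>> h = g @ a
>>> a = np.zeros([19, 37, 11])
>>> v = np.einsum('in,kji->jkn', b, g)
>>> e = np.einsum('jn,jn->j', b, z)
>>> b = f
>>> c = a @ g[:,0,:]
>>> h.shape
(11, 3, 11)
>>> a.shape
(19, 37, 11)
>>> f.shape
(13, 11, 11)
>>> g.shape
(11, 3, 37)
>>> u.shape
(37, 3)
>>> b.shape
(13, 11, 11)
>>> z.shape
(37, 37)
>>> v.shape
(3, 11, 37)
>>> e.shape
(37,)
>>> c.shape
(19, 37, 37)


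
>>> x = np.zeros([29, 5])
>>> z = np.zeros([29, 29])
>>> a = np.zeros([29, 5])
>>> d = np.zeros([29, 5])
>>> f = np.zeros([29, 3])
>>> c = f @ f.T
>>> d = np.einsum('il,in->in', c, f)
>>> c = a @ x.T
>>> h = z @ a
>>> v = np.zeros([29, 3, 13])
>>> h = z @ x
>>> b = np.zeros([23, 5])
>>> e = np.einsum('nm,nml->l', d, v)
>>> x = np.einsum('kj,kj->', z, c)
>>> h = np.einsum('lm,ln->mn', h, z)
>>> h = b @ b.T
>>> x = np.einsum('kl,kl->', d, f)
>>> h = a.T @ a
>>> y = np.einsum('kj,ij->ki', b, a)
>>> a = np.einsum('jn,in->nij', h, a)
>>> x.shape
()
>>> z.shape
(29, 29)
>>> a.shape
(5, 29, 5)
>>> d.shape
(29, 3)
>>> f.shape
(29, 3)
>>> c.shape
(29, 29)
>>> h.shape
(5, 5)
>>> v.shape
(29, 3, 13)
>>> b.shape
(23, 5)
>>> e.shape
(13,)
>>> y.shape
(23, 29)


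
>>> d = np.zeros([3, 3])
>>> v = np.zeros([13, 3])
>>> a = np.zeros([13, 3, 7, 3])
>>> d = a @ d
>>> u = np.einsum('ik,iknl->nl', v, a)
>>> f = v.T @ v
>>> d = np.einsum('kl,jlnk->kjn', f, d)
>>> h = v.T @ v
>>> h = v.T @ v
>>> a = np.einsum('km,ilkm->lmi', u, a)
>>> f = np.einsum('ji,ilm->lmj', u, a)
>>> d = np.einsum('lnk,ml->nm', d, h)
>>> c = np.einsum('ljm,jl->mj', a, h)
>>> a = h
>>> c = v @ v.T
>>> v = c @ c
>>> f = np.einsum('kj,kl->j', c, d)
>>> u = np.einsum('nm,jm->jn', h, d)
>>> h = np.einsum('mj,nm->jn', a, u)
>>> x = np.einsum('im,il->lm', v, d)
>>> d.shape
(13, 3)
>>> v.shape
(13, 13)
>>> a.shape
(3, 3)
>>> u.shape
(13, 3)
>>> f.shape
(13,)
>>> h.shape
(3, 13)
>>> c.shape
(13, 13)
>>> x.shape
(3, 13)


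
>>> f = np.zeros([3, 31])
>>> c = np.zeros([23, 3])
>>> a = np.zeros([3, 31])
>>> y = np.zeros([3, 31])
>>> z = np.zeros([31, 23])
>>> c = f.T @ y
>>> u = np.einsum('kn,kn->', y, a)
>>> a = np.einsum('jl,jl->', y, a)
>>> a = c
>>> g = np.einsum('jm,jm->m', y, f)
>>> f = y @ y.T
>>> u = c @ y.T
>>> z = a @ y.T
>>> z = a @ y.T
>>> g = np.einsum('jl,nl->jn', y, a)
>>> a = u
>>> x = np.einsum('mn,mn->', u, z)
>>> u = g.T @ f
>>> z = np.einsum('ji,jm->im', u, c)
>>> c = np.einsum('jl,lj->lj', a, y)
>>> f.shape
(3, 3)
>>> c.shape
(3, 31)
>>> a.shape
(31, 3)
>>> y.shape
(3, 31)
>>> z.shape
(3, 31)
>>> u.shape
(31, 3)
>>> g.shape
(3, 31)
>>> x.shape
()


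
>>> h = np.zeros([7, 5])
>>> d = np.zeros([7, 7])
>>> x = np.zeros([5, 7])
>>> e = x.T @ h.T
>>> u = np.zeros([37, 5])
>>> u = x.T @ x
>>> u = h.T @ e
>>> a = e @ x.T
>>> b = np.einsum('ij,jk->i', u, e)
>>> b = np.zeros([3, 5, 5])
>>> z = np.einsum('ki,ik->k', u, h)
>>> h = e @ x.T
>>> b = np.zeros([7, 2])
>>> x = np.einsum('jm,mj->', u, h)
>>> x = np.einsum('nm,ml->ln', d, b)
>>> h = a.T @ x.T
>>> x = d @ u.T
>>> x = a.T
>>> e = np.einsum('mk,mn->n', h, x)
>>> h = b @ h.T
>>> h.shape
(7, 5)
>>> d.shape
(7, 7)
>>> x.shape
(5, 7)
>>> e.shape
(7,)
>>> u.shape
(5, 7)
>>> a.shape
(7, 5)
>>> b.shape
(7, 2)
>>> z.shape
(5,)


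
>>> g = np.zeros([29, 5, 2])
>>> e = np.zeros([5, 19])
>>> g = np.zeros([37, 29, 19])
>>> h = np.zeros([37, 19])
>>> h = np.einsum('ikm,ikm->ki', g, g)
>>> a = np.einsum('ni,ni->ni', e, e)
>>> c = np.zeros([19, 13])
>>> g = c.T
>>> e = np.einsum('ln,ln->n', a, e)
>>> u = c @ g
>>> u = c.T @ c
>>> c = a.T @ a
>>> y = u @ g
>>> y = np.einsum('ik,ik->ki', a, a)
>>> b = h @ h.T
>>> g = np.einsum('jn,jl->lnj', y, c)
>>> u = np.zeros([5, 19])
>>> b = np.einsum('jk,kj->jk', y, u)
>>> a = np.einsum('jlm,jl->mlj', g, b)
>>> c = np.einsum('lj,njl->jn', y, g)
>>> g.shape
(19, 5, 19)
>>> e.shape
(19,)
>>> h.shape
(29, 37)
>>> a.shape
(19, 5, 19)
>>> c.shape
(5, 19)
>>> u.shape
(5, 19)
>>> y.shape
(19, 5)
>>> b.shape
(19, 5)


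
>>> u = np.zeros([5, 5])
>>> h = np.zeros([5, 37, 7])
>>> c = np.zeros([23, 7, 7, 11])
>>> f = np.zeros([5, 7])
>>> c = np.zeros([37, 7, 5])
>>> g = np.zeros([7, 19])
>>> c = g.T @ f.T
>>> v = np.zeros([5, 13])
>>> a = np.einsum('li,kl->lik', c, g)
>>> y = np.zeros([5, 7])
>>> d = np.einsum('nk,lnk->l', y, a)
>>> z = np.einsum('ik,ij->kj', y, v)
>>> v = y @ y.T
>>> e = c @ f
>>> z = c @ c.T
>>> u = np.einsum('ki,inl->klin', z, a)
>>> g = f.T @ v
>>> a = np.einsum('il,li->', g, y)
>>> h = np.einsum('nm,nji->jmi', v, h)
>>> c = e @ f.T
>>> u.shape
(19, 7, 19, 5)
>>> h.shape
(37, 5, 7)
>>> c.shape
(19, 5)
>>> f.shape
(5, 7)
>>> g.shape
(7, 5)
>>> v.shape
(5, 5)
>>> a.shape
()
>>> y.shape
(5, 7)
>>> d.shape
(19,)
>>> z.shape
(19, 19)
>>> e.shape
(19, 7)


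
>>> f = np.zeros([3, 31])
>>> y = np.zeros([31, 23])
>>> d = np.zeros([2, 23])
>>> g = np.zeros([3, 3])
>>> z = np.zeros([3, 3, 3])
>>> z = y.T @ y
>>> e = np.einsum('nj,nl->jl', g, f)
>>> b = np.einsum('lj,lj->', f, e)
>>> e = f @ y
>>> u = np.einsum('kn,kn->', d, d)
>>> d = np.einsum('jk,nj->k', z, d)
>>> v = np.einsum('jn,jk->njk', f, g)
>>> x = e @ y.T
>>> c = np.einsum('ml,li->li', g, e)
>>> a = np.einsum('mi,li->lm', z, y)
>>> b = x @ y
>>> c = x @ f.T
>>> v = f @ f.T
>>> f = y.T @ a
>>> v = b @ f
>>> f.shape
(23, 23)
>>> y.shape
(31, 23)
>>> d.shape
(23,)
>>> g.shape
(3, 3)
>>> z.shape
(23, 23)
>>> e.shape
(3, 23)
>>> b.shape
(3, 23)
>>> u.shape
()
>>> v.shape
(3, 23)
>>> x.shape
(3, 31)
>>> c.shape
(3, 3)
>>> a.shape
(31, 23)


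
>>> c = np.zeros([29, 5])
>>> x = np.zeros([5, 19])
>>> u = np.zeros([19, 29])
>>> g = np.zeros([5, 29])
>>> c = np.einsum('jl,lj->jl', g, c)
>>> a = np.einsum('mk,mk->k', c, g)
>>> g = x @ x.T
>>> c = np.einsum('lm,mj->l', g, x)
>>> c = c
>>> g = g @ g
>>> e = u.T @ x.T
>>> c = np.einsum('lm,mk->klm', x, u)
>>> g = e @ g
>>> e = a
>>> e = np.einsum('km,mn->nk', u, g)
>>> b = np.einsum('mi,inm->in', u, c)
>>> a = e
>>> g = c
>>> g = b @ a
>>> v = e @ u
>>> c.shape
(29, 5, 19)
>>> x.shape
(5, 19)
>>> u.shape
(19, 29)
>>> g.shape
(29, 19)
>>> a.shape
(5, 19)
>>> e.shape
(5, 19)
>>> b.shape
(29, 5)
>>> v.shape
(5, 29)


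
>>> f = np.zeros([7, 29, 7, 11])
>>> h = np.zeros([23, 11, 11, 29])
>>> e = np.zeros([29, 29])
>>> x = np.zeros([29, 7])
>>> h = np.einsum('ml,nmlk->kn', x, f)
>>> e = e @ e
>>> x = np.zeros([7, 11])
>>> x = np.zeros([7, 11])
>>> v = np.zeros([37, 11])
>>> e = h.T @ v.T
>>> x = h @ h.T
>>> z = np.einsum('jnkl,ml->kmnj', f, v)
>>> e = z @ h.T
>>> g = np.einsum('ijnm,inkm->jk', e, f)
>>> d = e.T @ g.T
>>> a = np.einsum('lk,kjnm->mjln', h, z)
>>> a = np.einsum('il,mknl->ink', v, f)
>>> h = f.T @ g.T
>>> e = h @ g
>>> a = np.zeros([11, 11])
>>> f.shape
(7, 29, 7, 11)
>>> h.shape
(11, 7, 29, 37)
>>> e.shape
(11, 7, 29, 7)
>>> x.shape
(11, 11)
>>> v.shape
(37, 11)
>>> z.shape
(7, 37, 29, 7)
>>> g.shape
(37, 7)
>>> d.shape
(11, 29, 37, 37)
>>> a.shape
(11, 11)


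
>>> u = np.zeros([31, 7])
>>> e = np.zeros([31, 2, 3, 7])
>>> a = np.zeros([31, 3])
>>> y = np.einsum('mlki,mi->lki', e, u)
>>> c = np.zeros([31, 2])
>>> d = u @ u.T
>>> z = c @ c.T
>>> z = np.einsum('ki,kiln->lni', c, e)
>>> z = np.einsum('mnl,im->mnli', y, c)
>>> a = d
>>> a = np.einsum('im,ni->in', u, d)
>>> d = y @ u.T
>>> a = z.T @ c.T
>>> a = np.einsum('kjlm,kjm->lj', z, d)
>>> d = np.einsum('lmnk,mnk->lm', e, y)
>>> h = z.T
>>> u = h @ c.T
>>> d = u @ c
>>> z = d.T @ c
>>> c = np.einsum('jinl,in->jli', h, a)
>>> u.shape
(31, 7, 3, 31)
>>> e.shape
(31, 2, 3, 7)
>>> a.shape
(7, 3)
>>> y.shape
(2, 3, 7)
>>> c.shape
(31, 2, 7)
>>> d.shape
(31, 7, 3, 2)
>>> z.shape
(2, 3, 7, 2)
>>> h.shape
(31, 7, 3, 2)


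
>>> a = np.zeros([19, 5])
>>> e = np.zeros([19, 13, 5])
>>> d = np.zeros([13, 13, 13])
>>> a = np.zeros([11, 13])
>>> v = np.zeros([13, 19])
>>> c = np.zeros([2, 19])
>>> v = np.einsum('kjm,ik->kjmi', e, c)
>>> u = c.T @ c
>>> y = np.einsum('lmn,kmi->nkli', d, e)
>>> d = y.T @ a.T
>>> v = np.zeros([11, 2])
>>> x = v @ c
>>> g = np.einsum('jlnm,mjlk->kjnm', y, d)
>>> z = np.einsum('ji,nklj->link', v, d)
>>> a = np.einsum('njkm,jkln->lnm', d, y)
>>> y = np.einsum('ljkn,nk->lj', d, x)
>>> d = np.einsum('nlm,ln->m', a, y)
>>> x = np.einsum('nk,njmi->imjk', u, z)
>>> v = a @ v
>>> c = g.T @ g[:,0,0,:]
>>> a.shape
(13, 5, 11)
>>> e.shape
(19, 13, 5)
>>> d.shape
(11,)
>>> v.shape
(13, 5, 2)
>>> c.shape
(5, 13, 13, 5)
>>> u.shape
(19, 19)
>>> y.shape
(5, 13)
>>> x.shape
(13, 5, 2, 19)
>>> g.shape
(11, 13, 13, 5)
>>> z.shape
(19, 2, 5, 13)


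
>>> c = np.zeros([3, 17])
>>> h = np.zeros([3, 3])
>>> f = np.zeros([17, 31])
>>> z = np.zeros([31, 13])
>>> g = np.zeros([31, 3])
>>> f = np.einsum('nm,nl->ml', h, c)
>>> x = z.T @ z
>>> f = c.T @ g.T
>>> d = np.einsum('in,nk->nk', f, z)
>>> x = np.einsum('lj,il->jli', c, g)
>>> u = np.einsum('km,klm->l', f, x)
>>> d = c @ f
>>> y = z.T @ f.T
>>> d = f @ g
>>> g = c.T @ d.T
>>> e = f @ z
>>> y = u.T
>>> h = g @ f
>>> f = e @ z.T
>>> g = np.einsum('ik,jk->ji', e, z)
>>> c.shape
(3, 17)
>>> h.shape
(17, 31)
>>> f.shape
(17, 31)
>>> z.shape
(31, 13)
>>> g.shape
(31, 17)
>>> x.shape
(17, 3, 31)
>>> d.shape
(17, 3)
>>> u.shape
(3,)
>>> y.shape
(3,)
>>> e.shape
(17, 13)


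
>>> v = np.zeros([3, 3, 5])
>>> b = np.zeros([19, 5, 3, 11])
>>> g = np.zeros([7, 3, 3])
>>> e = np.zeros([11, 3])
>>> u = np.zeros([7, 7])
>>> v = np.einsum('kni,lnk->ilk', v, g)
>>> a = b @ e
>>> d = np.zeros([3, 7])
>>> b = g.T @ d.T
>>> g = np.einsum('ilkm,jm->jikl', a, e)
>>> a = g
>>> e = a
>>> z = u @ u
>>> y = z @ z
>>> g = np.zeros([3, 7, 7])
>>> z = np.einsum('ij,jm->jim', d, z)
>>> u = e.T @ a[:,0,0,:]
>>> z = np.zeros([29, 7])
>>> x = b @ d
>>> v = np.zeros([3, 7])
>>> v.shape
(3, 7)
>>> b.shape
(3, 3, 3)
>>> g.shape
(3, 7, 7)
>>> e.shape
(11, 19, 3, 5)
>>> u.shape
(5, 3, 19, 5)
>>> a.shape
(11, 19, 3, 5)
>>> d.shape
(3, 7)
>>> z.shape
(29, 7)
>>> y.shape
(7, 7)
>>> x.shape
(3, 3, 7)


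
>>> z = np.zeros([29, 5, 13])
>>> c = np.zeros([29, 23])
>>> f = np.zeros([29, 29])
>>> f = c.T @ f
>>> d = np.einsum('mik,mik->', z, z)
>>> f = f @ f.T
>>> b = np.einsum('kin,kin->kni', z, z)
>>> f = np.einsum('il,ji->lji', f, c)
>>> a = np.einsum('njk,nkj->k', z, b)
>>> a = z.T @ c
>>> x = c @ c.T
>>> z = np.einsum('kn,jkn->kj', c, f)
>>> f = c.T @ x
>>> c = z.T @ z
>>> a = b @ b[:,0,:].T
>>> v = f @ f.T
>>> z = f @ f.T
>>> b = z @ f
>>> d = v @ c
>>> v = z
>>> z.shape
(23, 23)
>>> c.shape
(23, 23)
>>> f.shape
(23, 29)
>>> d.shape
(23, 23)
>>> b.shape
(23, 29)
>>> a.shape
(29, 13, 29)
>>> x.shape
(29, 29)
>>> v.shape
(23, 23)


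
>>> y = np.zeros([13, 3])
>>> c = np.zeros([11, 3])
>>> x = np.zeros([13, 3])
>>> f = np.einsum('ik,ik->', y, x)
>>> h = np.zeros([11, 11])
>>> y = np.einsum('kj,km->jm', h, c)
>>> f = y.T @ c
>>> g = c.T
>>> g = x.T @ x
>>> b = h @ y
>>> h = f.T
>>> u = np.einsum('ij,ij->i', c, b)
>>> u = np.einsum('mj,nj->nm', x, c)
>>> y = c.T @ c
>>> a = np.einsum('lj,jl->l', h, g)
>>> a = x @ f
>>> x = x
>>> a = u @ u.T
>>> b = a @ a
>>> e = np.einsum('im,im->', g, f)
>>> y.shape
(3, 3)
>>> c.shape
(11, 3)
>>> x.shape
(13, 3)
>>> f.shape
(3, 3)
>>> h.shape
(3, 3)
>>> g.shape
(3, 3)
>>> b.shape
(11, 11)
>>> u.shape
(11, 13)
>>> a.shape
(11, 11)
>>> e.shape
()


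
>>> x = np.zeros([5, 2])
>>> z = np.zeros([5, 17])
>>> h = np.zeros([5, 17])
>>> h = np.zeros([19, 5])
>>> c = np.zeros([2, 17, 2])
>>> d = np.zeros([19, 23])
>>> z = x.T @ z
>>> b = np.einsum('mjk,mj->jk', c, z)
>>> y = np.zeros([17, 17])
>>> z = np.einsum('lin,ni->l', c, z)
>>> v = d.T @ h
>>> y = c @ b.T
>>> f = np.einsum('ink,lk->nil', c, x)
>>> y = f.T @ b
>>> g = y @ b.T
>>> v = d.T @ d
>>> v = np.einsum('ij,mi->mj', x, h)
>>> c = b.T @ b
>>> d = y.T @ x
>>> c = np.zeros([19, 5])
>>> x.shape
(5, 2)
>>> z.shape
(2,)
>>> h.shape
(19, 5)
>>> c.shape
(19, 5)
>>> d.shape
(2, 2, 2)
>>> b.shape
(17, 2)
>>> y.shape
(5, 2, 2)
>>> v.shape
(19, 2)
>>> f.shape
(17, 2, 5)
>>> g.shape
(5, 2, 17)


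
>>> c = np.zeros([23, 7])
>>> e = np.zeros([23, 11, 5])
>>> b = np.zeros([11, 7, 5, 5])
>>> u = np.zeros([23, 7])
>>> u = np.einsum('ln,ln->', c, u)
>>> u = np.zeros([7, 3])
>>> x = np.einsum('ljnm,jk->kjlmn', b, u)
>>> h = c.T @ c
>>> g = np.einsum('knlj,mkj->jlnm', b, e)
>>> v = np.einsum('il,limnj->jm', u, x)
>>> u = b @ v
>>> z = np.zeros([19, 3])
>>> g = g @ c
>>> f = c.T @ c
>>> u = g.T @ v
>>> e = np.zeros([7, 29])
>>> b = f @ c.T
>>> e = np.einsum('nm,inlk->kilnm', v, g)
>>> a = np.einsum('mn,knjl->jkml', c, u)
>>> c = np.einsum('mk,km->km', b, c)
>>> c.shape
(23, 7)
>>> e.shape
(7, 5, 7, 5, 11)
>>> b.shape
(7, 23)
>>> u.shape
(7, 7, 5, 11)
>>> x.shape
(3, 7, 11, 5, 5)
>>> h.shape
(7, 7)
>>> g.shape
(5, 5, 7, 7)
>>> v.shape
(5, 11)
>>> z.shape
(19, 3)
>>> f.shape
(7, 7)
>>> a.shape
(5, 7, 23, 11)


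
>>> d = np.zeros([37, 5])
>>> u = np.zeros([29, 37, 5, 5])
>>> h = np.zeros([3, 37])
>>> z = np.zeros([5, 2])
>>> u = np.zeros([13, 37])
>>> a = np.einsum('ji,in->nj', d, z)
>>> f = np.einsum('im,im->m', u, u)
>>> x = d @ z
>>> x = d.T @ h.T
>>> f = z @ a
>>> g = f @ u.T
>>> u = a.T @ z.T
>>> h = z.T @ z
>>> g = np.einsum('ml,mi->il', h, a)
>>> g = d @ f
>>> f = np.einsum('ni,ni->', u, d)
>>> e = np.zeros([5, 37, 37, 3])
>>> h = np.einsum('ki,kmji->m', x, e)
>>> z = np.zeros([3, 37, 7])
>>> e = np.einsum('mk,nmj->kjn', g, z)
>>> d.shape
(37, 5)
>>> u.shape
(37, 5)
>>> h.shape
(37,)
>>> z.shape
(3, 37, 7)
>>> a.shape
(2, 37)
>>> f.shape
()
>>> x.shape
(5, 3)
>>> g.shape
(37, 37)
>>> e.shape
(37, 7, 3)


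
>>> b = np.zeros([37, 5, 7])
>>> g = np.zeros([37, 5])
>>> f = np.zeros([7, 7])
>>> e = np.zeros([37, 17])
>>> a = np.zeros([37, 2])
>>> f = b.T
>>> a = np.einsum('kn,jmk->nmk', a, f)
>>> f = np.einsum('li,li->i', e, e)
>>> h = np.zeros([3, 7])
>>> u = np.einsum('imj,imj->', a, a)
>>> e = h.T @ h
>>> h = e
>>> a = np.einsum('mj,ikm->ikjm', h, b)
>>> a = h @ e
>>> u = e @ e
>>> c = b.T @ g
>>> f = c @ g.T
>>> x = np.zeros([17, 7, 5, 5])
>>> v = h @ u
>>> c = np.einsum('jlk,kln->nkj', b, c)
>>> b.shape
(37, 5, 7)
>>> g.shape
(37, 5)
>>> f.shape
(7, 5, 37)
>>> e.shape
(7, 7)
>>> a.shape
(7, 7)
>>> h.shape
(7, 7)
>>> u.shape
(7, 7)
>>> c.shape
(5, 7, 37)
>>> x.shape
(17, 7, 5, 5)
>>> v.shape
(7, 7)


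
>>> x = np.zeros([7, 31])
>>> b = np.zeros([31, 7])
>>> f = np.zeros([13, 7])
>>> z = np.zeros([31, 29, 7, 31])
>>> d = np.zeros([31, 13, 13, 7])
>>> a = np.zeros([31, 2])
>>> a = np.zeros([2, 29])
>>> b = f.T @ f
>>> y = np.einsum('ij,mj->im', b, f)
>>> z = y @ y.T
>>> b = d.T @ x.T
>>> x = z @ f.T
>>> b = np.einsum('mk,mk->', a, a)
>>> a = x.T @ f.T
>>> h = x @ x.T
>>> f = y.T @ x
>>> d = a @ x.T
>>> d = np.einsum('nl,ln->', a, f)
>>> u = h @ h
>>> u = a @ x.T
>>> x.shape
(7, 13)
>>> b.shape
()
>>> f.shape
(13, 13)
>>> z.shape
(7, 7)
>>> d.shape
()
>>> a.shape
(13, 13)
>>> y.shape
(7, 13)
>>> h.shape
(7, 7)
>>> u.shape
(13, 7)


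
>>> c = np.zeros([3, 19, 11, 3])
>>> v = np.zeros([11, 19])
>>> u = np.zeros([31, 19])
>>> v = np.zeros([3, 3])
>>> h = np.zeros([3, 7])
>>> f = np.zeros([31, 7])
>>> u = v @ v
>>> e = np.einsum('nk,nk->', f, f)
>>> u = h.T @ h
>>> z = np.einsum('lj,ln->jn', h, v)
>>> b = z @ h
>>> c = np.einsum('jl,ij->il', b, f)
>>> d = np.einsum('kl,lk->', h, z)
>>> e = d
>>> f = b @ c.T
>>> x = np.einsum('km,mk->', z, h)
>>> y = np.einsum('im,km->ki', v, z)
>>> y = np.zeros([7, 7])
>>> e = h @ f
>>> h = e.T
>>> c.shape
(31, 7)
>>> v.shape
(3, 3)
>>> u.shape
(7, 7)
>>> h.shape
(31, 3)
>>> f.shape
(7, 31)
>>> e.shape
(3, 31)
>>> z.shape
(7, 3)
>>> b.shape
(7, 7)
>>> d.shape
()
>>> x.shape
()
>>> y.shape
(7, 7)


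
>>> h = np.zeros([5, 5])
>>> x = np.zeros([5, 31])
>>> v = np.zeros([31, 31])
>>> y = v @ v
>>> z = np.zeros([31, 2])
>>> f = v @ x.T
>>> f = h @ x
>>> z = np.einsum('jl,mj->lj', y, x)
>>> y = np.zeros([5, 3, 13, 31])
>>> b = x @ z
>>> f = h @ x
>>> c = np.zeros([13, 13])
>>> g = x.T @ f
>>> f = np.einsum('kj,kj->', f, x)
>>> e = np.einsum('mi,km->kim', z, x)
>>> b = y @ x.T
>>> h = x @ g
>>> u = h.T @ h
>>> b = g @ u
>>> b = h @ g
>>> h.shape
(5, 31)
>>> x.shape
(5, 31)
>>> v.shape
(31, 31)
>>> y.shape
(5, 3, 13, 31)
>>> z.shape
(31, 31)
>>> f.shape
()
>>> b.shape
(5, 31)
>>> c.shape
(13, 13)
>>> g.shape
(31, 31)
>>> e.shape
(5, 31, 31)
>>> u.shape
(31, 31)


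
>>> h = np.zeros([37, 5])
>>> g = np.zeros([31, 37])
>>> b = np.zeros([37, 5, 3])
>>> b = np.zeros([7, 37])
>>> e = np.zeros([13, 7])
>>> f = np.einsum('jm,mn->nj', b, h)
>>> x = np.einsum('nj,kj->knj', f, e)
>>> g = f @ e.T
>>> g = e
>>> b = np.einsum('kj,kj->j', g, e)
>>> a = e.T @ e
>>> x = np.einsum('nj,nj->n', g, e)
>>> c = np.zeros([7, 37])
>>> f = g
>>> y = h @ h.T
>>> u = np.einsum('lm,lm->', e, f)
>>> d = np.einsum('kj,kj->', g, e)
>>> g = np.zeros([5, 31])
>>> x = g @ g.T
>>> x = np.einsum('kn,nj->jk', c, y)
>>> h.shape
(37, 5)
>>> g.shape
(5, 31)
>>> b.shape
(7,)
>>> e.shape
(13, 7)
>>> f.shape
(13, 7)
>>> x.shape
(37, 7)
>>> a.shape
(7, 7)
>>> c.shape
(7, 37)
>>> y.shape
(37, 37)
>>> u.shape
()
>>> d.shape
()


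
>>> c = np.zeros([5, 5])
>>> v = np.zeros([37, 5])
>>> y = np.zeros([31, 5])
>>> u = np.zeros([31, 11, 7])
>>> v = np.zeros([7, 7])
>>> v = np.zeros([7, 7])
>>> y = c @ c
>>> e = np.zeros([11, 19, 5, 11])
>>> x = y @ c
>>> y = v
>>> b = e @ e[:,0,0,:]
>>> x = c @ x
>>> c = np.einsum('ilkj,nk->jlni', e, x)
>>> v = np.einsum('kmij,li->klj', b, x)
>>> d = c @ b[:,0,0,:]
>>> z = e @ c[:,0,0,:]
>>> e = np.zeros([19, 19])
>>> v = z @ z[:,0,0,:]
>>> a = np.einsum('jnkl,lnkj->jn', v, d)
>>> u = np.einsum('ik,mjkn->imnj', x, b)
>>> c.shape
(11, 19, 5, 11)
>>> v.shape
(11, 19, 5, 11)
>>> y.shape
(7, 7)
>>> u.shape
(5, 11, 11, 19)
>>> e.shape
(19, 19)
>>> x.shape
(5, 5)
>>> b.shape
(11, 19, 5, 11)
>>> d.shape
(11, 19, 5, 11)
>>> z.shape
(11, 19, 5, 11)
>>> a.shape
(11, 19)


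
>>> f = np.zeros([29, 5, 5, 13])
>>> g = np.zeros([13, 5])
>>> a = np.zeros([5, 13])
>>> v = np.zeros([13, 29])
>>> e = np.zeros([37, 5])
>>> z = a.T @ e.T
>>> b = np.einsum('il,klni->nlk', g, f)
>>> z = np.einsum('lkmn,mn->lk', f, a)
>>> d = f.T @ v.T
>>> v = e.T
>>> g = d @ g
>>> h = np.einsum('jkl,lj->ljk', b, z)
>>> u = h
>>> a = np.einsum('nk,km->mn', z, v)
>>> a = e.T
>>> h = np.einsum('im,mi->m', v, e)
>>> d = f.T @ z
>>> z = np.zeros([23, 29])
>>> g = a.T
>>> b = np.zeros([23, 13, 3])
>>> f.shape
(29, 5, 5, 13)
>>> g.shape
(37, 5)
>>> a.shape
(5, 37)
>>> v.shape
(5, 37)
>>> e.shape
(37, 5)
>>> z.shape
(23, 29)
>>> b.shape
(23, 13, 3)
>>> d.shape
(13, 5, 5, 5)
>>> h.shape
(37,)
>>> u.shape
(29, 5, 5)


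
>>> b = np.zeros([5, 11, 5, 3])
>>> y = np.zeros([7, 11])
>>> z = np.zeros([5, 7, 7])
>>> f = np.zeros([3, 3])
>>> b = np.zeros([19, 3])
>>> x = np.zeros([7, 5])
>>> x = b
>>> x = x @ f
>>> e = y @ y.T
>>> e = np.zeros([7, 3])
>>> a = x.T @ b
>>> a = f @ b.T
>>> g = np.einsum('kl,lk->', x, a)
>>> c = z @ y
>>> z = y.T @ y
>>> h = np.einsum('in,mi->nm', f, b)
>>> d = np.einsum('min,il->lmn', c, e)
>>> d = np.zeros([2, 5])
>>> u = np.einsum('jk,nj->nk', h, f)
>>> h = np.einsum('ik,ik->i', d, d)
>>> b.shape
(19, 3)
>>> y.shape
(7, 11)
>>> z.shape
(11, 11)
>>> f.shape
(3, 3)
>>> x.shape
(19, 3)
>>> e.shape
(7, 3)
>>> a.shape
(3, 19)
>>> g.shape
()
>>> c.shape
(5, 7, 11)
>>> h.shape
(2,)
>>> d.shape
(2, 5)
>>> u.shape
(3, 19)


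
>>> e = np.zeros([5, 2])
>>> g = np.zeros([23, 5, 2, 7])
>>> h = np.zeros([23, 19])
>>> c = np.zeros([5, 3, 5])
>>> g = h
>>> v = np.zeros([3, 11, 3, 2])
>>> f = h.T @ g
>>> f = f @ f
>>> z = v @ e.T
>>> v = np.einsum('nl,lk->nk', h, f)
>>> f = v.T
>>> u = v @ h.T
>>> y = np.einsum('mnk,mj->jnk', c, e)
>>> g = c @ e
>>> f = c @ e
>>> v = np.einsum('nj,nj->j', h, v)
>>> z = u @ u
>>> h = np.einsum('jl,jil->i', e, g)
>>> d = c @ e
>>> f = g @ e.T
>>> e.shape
(5, 2)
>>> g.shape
(5, 3, 2)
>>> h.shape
(3,)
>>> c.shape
(5, 3, 5)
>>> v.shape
(19,)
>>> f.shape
(5, 3, 5)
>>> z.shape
(23, 23)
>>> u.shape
(23, 23)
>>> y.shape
(2, 3, 5)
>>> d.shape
(5, 3, 2)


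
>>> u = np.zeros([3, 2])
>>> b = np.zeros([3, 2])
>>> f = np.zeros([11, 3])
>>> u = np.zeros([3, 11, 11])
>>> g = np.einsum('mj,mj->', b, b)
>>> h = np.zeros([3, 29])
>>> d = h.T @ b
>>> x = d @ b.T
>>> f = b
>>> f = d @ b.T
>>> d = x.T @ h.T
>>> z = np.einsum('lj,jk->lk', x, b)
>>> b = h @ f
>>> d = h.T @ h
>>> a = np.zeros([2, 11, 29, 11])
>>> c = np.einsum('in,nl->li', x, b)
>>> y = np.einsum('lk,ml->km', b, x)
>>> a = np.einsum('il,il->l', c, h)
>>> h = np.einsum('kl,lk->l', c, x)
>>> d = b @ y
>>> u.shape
(3, 11, 11)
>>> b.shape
(3, 3)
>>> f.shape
(29, 3)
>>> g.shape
()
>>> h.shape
(29,)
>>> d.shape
(3, 29)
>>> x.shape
(29, 3)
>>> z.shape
(29, 2)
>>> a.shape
(29,)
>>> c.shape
(3, 29)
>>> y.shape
(3, 29)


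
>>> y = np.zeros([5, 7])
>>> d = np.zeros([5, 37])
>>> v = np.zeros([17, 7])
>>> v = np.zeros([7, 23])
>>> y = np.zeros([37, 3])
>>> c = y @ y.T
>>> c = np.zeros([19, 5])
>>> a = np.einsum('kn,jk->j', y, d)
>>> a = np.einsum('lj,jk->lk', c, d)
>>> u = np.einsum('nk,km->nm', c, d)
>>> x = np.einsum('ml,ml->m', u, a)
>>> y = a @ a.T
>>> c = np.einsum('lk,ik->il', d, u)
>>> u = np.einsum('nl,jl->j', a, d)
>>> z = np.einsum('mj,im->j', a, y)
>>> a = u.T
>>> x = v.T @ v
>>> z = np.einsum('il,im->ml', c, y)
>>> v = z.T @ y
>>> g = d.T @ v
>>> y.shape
(19, 19)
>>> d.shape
(5, 37)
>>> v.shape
(5, 19)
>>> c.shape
(19, 5)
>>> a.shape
(5,)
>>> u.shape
(5,)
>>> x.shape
(23, 23)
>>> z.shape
(19, 5)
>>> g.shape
(37, 19)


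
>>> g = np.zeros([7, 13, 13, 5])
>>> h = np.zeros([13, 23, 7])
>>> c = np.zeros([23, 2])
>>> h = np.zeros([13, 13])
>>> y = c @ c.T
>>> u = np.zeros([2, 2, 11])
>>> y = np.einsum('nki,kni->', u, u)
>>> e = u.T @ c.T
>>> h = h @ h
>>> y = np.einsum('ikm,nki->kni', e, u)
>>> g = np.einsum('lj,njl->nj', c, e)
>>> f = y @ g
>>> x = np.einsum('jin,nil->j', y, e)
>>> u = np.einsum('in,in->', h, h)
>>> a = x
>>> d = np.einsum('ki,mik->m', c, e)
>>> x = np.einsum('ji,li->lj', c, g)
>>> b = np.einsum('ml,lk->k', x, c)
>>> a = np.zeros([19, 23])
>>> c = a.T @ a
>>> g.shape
(11, 2)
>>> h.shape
(13, 13)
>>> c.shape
(23, 23)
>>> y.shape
(2, 2, 11)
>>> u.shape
()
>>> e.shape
(11, 2, 23)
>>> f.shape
(2, 2, 2)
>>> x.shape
(11, 23)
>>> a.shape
(19, 23)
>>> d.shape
(11,)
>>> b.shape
(2,)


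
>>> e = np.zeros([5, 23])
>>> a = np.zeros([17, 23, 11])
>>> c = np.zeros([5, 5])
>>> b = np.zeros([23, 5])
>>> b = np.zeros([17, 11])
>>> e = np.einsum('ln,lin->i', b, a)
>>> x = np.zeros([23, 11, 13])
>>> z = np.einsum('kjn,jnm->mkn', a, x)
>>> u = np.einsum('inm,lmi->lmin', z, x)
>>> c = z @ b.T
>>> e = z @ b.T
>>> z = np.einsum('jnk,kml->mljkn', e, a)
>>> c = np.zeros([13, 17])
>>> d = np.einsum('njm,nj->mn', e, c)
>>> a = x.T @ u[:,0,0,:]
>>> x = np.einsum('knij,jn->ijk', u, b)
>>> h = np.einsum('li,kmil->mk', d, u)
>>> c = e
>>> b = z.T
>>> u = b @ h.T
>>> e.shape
(13, 17, 17)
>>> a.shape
(13, 11, 17)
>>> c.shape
(13, 17, 17)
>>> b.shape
(17, 17, 13, 11, 23)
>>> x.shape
(13, 17, 23)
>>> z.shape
(23, 11, 13, 17, 17)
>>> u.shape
(17, 17, 13, 11, 11)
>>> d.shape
(17, 13)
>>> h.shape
(11, 23)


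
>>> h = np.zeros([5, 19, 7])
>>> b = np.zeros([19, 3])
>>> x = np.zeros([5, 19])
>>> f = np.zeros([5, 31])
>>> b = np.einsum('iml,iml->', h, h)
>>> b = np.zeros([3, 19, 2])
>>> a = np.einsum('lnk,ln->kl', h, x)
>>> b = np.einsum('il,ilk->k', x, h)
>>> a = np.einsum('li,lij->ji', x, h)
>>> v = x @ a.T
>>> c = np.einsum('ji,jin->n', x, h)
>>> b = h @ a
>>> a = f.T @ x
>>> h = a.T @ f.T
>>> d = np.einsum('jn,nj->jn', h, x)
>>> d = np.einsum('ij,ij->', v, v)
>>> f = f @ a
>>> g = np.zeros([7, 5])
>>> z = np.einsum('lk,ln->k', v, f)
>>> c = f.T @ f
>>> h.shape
(19, 5)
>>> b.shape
(5, 19, 19)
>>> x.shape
(5, 19)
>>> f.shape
(5, 19)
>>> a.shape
(31, 19)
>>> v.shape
(5, 7)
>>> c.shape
(19, 19)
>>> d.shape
()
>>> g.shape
(7, 5)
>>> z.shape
(7,)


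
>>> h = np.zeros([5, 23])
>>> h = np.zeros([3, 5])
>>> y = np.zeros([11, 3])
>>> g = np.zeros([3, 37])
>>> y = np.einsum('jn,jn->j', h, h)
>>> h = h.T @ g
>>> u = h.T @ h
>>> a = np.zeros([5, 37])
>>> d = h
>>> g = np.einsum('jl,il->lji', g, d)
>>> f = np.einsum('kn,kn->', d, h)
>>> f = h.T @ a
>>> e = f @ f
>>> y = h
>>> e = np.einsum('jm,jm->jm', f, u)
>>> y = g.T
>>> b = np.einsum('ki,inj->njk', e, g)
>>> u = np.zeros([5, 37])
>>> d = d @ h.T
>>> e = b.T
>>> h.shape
(5, 37)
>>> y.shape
(5, 3, 37)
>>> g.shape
(37, 3, 5)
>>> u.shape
(5, 37)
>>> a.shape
(5, 37)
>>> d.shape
(5, 5)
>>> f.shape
(37, 37)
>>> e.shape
(37, 5, 3)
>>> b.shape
(3, 5, 37)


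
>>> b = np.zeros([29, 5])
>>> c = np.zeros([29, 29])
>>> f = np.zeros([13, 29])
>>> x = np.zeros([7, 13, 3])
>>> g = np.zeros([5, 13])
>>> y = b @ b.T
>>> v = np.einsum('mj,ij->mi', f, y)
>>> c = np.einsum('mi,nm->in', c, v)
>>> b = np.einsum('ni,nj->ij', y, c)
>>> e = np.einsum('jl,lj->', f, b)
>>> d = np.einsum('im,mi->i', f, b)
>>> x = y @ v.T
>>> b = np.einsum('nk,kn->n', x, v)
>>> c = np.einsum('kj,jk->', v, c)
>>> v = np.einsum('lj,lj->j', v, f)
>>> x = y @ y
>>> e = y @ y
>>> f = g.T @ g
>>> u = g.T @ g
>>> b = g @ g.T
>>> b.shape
(5, 5)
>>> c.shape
()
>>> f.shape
(13, 13)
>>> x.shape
(29, 29)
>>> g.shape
(5, 13)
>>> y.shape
(29, 29)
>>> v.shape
(29,)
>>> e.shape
(29, 29)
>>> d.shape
(13,)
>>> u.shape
(13, 13)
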